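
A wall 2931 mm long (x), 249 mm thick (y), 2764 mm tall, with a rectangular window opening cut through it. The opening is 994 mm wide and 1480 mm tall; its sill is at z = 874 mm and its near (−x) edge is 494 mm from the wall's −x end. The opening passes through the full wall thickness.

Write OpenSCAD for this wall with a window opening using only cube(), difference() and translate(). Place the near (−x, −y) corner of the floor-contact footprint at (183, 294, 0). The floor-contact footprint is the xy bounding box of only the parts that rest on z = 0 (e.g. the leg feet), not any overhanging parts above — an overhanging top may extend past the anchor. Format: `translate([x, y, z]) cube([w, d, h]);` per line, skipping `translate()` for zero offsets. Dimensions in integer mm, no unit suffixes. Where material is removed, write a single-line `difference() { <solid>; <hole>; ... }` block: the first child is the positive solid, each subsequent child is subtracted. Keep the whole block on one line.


difference() { translate([183, 294, 0]) cube([2931, 249, 2764]); translate([677, 294, 874]) cube([994, 249, 1480]); }


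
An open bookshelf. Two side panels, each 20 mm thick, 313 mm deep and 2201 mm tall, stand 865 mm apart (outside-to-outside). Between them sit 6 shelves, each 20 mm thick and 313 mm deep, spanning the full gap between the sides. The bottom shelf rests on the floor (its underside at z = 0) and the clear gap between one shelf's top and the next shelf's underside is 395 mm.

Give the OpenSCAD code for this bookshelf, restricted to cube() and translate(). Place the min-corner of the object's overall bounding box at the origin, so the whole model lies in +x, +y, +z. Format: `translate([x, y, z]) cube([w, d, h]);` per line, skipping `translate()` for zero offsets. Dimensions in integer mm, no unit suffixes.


cube([20, 313, 2201]);
translate([845, 0, 0]) cube([20, 313, 2201]);
translate([20, 0, 0]) cube([825, 313, 20]);
translate([20, 0, 415]) cube([825, 313, 20]);
translate([20, 0, 830]) cube([825, 313, 20]);
translate([20, 0, 1245]) cube([825, 313, 20]);
translate([20, 0, 1660]) cube([825, 313, 20]);
translate([20, 0, 2075]) cube([825, 313, 20]);


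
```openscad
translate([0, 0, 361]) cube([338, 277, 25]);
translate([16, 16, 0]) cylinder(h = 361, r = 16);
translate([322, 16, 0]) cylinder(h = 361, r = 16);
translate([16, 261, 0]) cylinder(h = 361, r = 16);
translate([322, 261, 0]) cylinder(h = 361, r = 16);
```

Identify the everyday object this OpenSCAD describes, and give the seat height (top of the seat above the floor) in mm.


A stool. The seat height is 386 mm.

A 338×277×25 slab at z = 361 on four corner cylinders — a stool. The seat top is 361 + 25 = 386 mm.


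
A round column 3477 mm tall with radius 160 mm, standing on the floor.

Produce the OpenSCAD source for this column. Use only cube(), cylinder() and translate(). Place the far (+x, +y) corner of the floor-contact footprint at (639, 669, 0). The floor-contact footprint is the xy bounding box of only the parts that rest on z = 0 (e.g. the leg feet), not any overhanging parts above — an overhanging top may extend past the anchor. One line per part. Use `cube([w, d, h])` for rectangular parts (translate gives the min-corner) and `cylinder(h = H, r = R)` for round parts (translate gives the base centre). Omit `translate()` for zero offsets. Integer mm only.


translate([479, 509, 0]) cylinder(h = 3477, r = 160);


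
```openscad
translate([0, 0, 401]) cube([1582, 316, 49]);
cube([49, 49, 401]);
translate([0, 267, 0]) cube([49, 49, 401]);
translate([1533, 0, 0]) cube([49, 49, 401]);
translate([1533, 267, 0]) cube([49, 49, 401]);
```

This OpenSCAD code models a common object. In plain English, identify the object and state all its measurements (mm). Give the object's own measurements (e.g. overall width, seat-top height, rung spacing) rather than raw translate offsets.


A bench: a 1582×316 mm seat slab, 49 mm thick, top at z = 450 mm, on four 49×49 mm square legs flush with the seat corners and standing on z = 0.


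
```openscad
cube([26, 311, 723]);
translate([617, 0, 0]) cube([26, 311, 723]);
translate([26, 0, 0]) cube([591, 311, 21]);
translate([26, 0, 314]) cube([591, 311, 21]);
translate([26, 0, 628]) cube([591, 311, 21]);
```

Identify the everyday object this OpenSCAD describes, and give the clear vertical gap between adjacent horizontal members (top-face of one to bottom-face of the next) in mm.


A bookshelf. The clear shelf gap is 293 mm.

Two tall side panels with 3 horizontal boards between them — a bookshelf. The first two shelf undersides are at z = 0 and z = 314; with shelf thickness 21, the clear gap is 314 − 0 − 21 = 293 mm.


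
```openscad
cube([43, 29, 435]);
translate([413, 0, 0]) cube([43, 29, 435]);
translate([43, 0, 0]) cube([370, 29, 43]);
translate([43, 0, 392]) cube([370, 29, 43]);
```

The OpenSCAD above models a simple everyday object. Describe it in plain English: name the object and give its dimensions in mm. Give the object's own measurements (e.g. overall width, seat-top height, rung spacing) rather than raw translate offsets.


A rectangular picture frame lying in the x–z plane (depth along y). The opening is 370 mm wide (x) by 349 mm tall (z), surrounded by a border 43 mm wide on all four sides. The frame is 29 mm deep and is made of two full-height vertical stiles with two horizontal rails fitted between them.


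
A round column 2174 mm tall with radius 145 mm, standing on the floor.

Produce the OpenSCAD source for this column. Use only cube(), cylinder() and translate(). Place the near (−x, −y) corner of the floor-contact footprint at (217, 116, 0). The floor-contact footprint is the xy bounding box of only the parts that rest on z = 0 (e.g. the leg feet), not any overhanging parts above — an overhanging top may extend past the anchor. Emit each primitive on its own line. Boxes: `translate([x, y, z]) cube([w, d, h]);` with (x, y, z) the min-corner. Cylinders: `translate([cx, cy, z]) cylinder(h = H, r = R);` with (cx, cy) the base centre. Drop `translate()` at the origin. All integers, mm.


translate([362, 261, 0]) cylinder(h = 2174, r = 145);


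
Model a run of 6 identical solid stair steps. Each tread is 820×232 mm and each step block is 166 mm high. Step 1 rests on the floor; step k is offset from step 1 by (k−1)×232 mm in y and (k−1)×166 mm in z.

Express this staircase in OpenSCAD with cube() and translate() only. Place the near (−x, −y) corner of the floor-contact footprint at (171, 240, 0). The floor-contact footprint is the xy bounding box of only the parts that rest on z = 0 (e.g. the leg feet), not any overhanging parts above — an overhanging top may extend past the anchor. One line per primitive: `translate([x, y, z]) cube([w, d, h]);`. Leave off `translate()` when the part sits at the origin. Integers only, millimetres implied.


translate([171, 240, 0]) cube([820, 232, 166]);
translate([171, 472, 166]) cube([820, 232, 166]);
translate([171, 704, 332]) cube([820, 232, 166]);
translate([171, 936, 498]) cube([820, 232, 166]);
translate([171, 1168, 664]) cube([820, 232, 166]);
translate([171, 1400, 830]) cube([820, 232, 166]);


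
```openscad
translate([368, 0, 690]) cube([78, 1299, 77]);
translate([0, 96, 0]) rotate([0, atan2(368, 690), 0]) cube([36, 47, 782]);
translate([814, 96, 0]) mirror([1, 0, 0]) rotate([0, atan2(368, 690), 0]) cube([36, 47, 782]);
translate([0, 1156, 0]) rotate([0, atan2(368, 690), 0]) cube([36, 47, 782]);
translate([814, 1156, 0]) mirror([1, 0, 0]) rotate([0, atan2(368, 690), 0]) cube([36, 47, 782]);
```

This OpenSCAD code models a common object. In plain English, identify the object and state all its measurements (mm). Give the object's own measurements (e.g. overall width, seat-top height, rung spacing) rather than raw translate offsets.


A sawhorse. A 78×1299×77 mm beam (x, y, z) sits on two A-frame leg pairs. Each pair is two raked legs of 36×47 mm section (47 mm along y) splaying symmetrically in x. Each leg rises 690 mm vertically over 368 mm of horizontal reach and is 782 mm long along its own axis. Every leg's outer bottom edge rests on the floor and its outer top edge meets a bottom edge of the beam — the left legs (tilting toward +x) meet the beam's −x bottom edge, the right legs (their mirror images, tilting toward −x) meet its +x bottom edge — so the leg tops tuck under the beam, the beam's underside is 690 mm above the floor, and the feet are 814 mm apart outside-to-outside with the beam centred between them. The two leg pairs are set in 96 mm from either end of the beam.


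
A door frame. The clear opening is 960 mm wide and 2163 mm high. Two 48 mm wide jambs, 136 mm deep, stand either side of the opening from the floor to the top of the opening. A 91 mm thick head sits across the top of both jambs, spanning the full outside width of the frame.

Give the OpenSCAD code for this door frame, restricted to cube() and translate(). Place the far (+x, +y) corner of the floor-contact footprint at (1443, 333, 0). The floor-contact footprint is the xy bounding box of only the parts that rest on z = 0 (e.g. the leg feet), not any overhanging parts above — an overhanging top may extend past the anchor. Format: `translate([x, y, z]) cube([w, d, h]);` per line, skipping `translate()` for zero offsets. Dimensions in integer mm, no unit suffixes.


translate([387, 197, 0]) cube([48, 136, 2163]);
translate([1395, 197, 0]) cube([48, 136, 2163]);
translate([387, 197, 2163]) cube([1056, 136, 91]);


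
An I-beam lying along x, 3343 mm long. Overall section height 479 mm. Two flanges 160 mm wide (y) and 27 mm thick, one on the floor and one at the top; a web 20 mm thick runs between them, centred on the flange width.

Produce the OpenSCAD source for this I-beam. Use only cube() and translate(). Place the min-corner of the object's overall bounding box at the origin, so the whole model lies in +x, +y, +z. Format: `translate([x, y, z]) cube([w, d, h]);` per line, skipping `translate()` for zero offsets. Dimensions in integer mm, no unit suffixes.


cube([3343, 160, 27]);
translate([0, 70, 27]) cube([3343, 20, 425]);
translate([0, 0, 452]) cube([3343, 160, 27]);


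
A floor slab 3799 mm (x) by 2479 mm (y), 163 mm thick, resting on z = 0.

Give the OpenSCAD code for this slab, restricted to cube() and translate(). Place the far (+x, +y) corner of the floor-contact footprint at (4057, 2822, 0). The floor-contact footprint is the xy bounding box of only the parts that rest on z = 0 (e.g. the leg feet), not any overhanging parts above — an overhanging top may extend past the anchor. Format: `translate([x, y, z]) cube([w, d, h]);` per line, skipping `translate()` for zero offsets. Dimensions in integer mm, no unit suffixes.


translate([258, 343, 0]) cube([3799, 2479, 163]);


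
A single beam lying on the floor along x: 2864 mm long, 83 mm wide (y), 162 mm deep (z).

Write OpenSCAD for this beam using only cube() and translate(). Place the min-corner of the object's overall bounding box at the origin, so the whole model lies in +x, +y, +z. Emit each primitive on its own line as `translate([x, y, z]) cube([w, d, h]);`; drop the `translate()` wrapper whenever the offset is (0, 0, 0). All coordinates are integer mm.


cube([2864, 83, 162]);


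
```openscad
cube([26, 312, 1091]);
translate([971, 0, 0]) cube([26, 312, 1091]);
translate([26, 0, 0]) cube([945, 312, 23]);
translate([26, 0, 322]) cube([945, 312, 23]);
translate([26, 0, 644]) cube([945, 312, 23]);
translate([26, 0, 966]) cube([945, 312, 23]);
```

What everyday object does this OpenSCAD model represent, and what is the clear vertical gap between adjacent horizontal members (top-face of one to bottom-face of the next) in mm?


A bookshelf. The clear shelf gap is 299 mm.

Two tall side panels with 4 horizontal boards between them — a bookshelf. The first two shelf undersides are at z = 0 and z = 322; with shelf thickness 23, the clear gap is 322 − 0 − 23 = 299 mm.


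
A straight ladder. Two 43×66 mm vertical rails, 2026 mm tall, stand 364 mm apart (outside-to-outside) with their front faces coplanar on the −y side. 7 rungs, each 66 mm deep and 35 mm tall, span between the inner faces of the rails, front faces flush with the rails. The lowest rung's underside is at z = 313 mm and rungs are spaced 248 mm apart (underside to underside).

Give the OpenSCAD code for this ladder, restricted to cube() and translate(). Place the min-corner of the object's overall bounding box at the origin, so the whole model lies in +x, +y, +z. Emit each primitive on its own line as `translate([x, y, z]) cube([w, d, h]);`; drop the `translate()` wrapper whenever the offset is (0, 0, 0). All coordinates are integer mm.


cube([43, 66, 2026]);
translate([321, 0, 0]) cube([43, 66, 2026]);
translate([43, 0, 313]) cube([278, 66, 35]);
translate([43, 0, 561]) cube([278, 66, 35]);
translate([43, 0, 809]) cube([278, 66, 35]);
translate([43, 0, 1057]) cube([278, 66, 35]);
translate([43, 0, 1305]) cube([278, 66, 35]);
translate([43, 0, 1553]) cube([278, 66, 35]);
translate([43, 0, 1801]) cube([278, 66, 35]);


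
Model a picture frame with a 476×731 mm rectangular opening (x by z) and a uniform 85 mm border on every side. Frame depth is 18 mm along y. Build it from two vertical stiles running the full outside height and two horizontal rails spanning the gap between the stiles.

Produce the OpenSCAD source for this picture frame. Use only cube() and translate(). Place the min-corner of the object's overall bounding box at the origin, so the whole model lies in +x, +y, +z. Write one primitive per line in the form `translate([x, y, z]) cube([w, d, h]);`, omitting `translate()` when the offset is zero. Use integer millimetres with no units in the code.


cube([85, 18, 901]);
translate([561, 0, 0]) cube([85, 18, 901]);
translate([85, 0, 0]) cube([476, 18, 85]);
translate([85, 0, 816]) cube([476, 18, 85]);


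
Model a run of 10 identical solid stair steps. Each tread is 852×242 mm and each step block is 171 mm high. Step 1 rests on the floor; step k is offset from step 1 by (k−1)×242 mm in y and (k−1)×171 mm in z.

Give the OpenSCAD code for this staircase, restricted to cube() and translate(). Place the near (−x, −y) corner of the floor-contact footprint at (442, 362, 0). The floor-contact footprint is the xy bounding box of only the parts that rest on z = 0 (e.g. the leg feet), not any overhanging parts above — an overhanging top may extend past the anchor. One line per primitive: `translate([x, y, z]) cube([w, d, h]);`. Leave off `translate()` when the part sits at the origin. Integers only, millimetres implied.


translate([442, 362, 0]) cube([852, 242, 171]);
translate([442, 604, 171]) cube([852, 242, 171]);
translate([442, 846, 342]) cube([852, 242, 171]);
translate([442, 1088, 513]) cube([852, 242, 171]);
translate([442, 1330, 684]) cube([852, 242, 171]);
translate([442, 1572, 855]) cube([852, 242, 171]);
translate([442, 1814, 1026]) cube([852, 242, 171]);
translate([442, 2056, 1197]) cube([852, 242, 171]);
translate([442, 2298, 1368]) cube([852, 242, 171]);
translate([442, 2540, 1539]) cube([852, 242, 171]);


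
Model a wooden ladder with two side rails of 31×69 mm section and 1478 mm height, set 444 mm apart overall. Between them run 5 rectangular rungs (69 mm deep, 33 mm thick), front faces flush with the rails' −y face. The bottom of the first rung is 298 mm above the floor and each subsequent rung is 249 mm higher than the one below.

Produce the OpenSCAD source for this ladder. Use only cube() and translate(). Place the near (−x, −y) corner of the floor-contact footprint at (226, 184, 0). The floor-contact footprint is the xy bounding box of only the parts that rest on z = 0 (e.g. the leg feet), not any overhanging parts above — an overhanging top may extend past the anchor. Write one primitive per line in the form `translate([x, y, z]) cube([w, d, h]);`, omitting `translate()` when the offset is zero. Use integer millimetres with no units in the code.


translate([226, 184, 0]) cube([31, 69, 1478]);
translate([639, 184, 0]) cube([31, 69, 1478]);
translate([257, 184, 298]) cube([382, 69, 33]);
translate([257, 184, 547]) cube([382, 69, 33]);
translate([257, 184, 796]) cube([382, 69, 33]);
translate([257, 184, 1045]) cube([382, 69, 33]);
translate([257, 184, 1294]) cube([382, 69, 33]);


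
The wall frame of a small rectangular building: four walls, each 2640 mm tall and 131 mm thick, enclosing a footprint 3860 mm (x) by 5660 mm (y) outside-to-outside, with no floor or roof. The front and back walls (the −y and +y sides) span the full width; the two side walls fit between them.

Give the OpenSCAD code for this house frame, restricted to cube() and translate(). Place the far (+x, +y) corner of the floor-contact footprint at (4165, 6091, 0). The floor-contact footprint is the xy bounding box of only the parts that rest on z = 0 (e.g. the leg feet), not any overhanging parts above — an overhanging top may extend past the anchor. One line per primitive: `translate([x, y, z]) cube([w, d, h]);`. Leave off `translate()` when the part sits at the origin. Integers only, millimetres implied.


translate([305, 431, 0]) cube([3860, 131, 2640]);
translate([305, 5960, 0]) cube([3860, 131, 2640]);
translate([305, 562, 0]) cube([131, 5398, 2640]);
translate([4034, 562, 0]) cube([131, 5398, 2640]);


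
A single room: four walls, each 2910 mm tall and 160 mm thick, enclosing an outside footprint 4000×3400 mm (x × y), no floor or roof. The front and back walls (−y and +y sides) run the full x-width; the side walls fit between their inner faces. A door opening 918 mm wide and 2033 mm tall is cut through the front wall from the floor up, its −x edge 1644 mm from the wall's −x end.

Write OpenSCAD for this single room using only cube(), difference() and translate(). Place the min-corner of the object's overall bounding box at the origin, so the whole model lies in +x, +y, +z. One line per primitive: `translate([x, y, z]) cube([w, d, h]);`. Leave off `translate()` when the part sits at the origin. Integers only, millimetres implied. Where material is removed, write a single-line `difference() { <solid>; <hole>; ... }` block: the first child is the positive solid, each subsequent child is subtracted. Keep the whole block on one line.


difference() { cube([4000, 160, 2910]); translate([1644, 0, 0]) cube([918, 160, 2033]); }
translate([0, 3240, 0]) cube([4000, 160, 2910]);
translate([0, 160, 0]) cube([160, 3080, 2910]);
translate([3840, 160, 0]) cube([160, 3080, 2910]);


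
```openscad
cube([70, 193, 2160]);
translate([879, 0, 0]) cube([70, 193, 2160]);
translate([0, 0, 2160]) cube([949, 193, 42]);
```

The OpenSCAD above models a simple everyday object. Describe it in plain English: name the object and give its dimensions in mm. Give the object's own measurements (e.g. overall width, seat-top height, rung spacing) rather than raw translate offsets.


A door frame. The clear opening is 809 mm wide and 2160 mm high. Two 70 mm wide jambs, 193 mm deep, stand either side of the opening from the floor to the top of the opening. A 42 mm thick head sits across the top of both jambs, spanning the full outside width of the frame.


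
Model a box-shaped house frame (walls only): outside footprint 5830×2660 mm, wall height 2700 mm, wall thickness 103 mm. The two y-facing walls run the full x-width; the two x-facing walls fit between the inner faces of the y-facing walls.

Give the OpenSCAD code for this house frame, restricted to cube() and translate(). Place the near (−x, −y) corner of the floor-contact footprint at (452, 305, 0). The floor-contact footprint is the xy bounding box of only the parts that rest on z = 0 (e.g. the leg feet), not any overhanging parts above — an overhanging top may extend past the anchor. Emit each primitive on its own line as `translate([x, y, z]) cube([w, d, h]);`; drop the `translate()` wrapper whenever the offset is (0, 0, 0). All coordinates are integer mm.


translate([452, 305, 0]) cube([5830, 103, 2700]);
translate([452, 2862, 0]) cube([5830, 103, 2700]);
translate([452, 408, 0]) cube([103, 2454, 2700]);
translate([6179, 408, 0]) cube([103, 2454, 2700]);


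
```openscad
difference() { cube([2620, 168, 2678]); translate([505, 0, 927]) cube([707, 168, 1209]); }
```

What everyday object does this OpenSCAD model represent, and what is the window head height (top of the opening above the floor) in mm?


A wall with a window opening. The window head height is 2136 mm.

A wall with a rectangular opening subtracted — a window. Sill at z = 927, opening 1209 mm tall, so the head is at 927 + 1209 = 2136 mm.


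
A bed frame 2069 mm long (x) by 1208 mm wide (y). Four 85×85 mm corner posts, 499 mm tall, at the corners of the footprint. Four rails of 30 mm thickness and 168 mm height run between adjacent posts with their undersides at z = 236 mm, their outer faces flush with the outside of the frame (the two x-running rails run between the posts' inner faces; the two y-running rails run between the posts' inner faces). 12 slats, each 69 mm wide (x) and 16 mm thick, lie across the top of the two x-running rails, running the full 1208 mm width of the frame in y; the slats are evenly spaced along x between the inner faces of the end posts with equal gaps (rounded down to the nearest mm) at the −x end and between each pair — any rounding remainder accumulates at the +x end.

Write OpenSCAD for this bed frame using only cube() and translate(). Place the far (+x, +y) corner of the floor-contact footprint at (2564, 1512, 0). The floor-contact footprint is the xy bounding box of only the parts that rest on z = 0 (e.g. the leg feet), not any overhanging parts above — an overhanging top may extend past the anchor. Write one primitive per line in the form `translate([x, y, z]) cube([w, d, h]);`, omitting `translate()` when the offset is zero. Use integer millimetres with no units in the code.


// slat z = rail_z + rail_h = 236 + 168 = 404
// slat gap = ⌊(1899 − 12·69) / 13⌋ = 82
translate([495, 304, 0]) cube([85, 85, 499]);
translate([495, 1427, 0]) cube([85, 85, 499]);
translate([2479, 304, 0]) cube([85, 85, 499]);
translate([2479, 1427, 0]) cube([85, 85, 499]);
translate([580, 304, 236]) cube([1899, 30, 168]);
translate([580, 1482, 236]) cube([1899, 30, 168]);
translate([495, 389, 236]) cube([30, 1038, 168]);
translate([2534, 389, 236]) cube([30, 1038, 168]);
translate([662, 304, 404]) cube([69, 1208, 16]);
translate([813, 304, 404]) cube([69, 1208, 16]);
translate([964, 304, 404]) cube([69, 1208, 16]);
translate([1115, 304, 404]) cube([69, 1208, 16]);
translate([1266, 304, 404]) cube([69, 1208, 16]);
translate([1417, 304, 404]) cube([69, 1208, 16]);
translate([1568, 304, 404]) cube([69, 1208, 16]);
translate([1719, 304, 404]) cube([69, 1208, 16]);
translate([1870, 304, 404]) cube([69, 1208, 16]);
translate([2021, 304, 404]) cube([69, 1208, 16]);
translate([2172, 304, 404]) cube([69, 1208, 16]);
translate([2323, 304, 404]) cube([69, 1208, 16]);


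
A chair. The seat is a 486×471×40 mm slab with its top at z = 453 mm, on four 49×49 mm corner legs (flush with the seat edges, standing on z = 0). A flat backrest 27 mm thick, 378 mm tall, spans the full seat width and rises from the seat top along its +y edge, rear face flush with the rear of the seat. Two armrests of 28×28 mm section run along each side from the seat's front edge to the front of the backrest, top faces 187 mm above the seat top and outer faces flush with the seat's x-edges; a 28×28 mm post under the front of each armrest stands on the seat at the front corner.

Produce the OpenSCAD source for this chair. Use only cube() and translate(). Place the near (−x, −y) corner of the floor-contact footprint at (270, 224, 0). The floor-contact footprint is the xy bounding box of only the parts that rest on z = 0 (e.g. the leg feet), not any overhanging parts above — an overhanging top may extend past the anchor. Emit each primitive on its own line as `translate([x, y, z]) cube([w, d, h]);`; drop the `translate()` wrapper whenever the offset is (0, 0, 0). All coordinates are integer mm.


translate([270, 224, 413]) cube([486, 471, 40]);
translate([270, 224, 0]) cube([49, 49, 413]);
translate([707, 224, 0]) cube([49, 49, 413]);
translate([270, 646, 0]) cube([49, 49, 413]);
translate([707, 646, 0]) cube([49, 49, 413]);
translate([270, 668, 453]) cube([486, 27, 378]);
translate([270, 224, 612]) cube([28, 444, 28]);
translate([728, 224, 612]) cube([28, 444, 28]);
translate([270, 224, 453]) cube([28, 28, 159]);
translate([728, 224, 453]) cube([28, 28, 159]);


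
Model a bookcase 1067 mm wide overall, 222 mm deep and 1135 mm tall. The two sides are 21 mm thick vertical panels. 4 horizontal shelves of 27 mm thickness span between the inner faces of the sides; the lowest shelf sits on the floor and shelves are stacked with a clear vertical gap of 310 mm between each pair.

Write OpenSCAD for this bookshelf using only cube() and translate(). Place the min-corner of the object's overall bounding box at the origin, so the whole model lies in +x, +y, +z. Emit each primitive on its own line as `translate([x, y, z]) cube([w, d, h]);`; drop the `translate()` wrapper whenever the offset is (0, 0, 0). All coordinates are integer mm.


cube([21, 222, 1135]);
translate([1046, 0, 0]) cube([21, 222, 1135]);
translate([21, 0, 0]) cube([1025, 222, 27]);
translate([21, 0, 337]) cube([1025, 222, 27]);
translate([21, 0, 674]) cube([1025, 222, 27]);
translate([21, 0, 1011]) cube([1025, 222, 27]);


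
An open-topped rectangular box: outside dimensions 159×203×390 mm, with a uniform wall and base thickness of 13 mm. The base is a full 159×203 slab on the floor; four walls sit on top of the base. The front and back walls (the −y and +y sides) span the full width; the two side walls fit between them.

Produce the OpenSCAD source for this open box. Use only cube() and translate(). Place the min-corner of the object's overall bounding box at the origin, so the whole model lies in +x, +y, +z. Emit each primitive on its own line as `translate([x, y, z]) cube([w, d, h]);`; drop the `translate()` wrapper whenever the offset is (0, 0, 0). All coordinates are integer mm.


cube([159, 203, 13]);
translate([0, 0, 13]) cube([159, 13, 377]);
translate([0, 190, 13]) cube([159, 13, 377]);
translate([0, 13, 13]) cube([13, 177, 377]);
translate([146, 13, 13]) cube([13, 177, 377]);


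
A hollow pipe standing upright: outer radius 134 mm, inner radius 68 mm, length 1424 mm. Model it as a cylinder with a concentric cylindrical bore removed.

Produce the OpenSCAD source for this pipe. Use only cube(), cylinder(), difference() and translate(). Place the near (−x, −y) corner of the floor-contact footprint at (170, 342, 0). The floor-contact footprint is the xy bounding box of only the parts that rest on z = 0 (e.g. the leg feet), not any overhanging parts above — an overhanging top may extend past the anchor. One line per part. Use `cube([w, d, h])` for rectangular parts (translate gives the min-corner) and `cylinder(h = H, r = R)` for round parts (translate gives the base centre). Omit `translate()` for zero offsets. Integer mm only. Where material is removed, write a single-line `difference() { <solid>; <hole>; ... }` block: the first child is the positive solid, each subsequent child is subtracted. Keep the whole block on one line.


difference() { translate([304, 476, 0]) cylinder(h = 1424, r = 134); translate([304, 476, 0]) cylinder(h = 1424, r = 68); }


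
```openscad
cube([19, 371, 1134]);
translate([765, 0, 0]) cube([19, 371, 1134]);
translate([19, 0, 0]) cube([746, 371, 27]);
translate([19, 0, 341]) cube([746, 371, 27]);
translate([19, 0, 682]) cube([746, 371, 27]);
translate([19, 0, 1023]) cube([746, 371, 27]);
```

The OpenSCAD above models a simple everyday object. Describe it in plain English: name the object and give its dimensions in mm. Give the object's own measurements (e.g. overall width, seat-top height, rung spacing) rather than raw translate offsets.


An open bookshelf. Two side panels, each 19 mm thick, 371 mm deep and 1134 mm tall, stand 784 mm apart (outside-to-outside). Between them sit 4 shelves, each 27 mm thick and 371 mm deep, spanning the full gap between the sides. The bottom shelf rests on the floor (its underside at z = 0) and the clear gap between one shelf's top and the next shelf's underside is 314 mm.


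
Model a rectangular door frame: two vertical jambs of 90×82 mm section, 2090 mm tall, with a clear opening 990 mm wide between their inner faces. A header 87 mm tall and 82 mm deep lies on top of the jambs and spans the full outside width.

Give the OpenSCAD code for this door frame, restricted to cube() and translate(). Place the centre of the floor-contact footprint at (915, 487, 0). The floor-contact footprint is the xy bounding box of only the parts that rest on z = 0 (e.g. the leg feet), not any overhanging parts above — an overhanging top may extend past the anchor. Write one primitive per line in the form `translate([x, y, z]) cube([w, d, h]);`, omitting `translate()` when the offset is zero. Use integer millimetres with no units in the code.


translate([330, 446, 0]) cube([90, 82, 2090]);
translate([1410, 446, 0]) cube([90, 82, 2090]);
translate([330, 446, 2090]) cube([1170, 82, 87]);


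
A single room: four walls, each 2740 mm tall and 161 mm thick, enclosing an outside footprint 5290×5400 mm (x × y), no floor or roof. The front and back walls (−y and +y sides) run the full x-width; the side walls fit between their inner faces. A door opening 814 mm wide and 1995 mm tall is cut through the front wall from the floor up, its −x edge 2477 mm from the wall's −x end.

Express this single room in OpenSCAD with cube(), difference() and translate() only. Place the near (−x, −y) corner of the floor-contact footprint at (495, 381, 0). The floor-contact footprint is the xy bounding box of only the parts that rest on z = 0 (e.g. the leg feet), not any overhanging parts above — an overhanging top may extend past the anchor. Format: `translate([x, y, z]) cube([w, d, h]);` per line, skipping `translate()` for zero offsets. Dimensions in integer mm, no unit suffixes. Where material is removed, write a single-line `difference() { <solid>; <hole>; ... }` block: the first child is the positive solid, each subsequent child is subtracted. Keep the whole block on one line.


difference() { translate([495, 381, 0]) cube([5290, 161, 2740]); translate([2972, 381, 0]) cube([814, 161, 1995]); }
translate([495, 5620, 0]) cube([5290, 161, 2740]);
translate([495, 542, 0]) cube([161, 5078, 2740]);
translate([5624, 542, 0]) cube([161, 5078, 2740]);


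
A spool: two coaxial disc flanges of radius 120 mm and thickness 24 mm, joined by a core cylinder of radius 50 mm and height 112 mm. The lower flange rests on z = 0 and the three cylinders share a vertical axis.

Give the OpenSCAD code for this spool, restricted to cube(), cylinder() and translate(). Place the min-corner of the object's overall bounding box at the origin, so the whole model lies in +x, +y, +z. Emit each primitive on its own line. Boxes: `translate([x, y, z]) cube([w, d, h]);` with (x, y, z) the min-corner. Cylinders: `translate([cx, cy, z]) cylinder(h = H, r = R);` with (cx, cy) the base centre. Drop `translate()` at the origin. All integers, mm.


translate([120, 120, 0]) cylinder(h = 24, r = 120);
translate([120, 120, 24]) cylinder(h = 112, r = 50);
translate([120, 120, 136]) cylinder(h = 24, r = 120);


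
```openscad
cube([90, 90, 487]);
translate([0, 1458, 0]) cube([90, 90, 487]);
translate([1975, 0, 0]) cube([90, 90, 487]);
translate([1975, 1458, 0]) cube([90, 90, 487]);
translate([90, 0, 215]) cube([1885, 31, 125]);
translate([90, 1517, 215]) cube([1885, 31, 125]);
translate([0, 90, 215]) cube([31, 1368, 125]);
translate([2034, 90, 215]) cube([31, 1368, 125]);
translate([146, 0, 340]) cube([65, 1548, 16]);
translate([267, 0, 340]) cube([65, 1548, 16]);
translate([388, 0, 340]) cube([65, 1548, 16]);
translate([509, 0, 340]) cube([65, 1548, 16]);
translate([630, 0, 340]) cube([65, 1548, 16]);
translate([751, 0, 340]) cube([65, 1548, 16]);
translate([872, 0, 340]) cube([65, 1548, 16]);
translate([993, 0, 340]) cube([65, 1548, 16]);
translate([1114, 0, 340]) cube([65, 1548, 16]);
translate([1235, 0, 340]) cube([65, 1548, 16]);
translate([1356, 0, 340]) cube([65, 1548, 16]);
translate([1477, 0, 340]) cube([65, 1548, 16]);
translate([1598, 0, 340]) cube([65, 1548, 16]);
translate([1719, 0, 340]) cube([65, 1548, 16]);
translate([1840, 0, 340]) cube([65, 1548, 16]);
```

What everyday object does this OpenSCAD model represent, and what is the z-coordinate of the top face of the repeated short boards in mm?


A bed frame. The slat-top height is 356 mm.

Four posts, four rails, and a row of slats — a bed frame. Slats sit on the rails at z = 215 + 125 = 340; with slat thickness 16, the top is 356 mm.


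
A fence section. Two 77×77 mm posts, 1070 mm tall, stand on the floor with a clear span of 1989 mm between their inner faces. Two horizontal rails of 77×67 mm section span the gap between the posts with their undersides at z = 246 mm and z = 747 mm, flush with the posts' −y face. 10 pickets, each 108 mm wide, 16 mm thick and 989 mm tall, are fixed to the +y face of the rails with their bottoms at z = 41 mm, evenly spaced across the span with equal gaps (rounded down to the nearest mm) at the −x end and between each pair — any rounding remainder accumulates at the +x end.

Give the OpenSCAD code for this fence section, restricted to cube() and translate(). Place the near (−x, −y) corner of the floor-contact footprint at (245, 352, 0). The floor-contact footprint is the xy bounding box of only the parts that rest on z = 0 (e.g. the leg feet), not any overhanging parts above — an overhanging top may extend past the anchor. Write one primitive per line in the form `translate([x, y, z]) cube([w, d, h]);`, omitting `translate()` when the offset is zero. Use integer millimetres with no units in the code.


translate([245, 352, 0]) cube([77, 77, 1070]);
translate([2311, 352, 0]) cube([77, 77, 1070]);
translate([322, 352, 246]) cube([1989, 77, 67]);
translate([322, 352, 747]) cube([1989, 77, 67]);
translate([404, 429, 41]) cube([108, 16, 989]);
translate([594, 429, 41]) cube([108, 16, 989]);
translate([784, 429, 41]) cube([108, 16, 989]);
translate([974, 429, 41]) cube([108, 16, 989]);
translate([1164, 429, 41]) cube([108, 16, 989]);
translate([1354, 429, 41]) cube([108, 16, 989]);
translate([1544, 429, 41]) cube([108, 16, 989]);
translate([1734, 429, 41]) cube([108, 16, 989]);
translate([1924, 429, 41]) cube([108, 16, 989]);
translate([2114, 429, 41]) cube([108, 16, 989]);


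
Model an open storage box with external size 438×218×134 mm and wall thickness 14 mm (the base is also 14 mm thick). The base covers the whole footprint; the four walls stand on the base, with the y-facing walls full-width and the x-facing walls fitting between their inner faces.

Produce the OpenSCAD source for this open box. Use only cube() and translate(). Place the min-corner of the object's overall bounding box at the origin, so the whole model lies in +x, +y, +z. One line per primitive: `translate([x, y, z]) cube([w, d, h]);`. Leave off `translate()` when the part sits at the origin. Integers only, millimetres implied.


cube([438, 218, 14]);
translate([0, 0, 14]) cube([438, 14, 120]);
translate([0, 204, 14]) cube([438, 14, 120]);
translate([0, 14, 14]) cube([14, 190, 120]);
translate([424, 14, 14]) cube([14, 190, 120]);


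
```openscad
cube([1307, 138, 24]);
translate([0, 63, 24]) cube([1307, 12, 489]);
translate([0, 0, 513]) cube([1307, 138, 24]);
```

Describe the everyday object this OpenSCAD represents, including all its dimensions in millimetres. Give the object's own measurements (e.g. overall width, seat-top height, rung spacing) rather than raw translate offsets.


An I-beam lying along x, 1307 mm long. Overall section height 537 mm. Two flanges 138 mm wide (y) and 24 mm thick, one on the floor and one at the top; a web 12 mm thick runs between them, centred on the flange width.


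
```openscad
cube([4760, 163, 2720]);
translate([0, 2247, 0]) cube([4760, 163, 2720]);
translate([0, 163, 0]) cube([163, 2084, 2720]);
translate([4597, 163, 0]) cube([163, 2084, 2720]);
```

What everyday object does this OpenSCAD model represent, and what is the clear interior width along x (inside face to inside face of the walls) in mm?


A house (or room) frame. The interior width is 4434 mm.

Four 2720 mm walls enclosing a rectangle with no floor or roof — a room or house frame. Outside width is 4760 mm and wall thickness is 163 mm, so the interior width is 4760 − 2 × 163 = 4434 mm.


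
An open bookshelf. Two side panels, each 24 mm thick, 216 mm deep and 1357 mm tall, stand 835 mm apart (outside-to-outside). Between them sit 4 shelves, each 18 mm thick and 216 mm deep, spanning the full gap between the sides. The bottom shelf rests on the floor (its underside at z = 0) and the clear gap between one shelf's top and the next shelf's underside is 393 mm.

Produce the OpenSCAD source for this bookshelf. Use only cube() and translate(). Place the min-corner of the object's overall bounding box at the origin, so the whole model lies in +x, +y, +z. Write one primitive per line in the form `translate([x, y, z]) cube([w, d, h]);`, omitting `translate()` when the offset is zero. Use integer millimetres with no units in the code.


cube([24, 216, 1357]);
translate([811, 0, 0]) cube([24, 216, 1357]);
translate([24, 0, 0]) cube([787, 216, 18]);
translate([24, 0, 411]) cube([787, 216, 18]);
translate([24, 0, 822]) cube([787, 216, 18]);
translate([24, 0, 1233]) cube([787, 216, 18]);


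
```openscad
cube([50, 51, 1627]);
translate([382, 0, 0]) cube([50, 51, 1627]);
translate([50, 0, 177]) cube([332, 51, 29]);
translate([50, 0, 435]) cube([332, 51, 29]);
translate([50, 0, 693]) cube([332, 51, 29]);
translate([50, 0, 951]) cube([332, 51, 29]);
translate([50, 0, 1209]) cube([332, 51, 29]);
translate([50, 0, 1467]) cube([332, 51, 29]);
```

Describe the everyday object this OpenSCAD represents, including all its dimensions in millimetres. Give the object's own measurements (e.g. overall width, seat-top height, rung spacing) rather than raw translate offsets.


A straight ladder. Two 50×51 mm vertical rails, 1627 mm tall, stand 432 mm apart (outside-to-outside) with their front faces coplanar on the −y side. 6 rungs, each 51 mm deep and 29 mm tall, span between the inner faces of the rails, front faces flush with the rails. The lowest rung's underside is at z = 177 mm and rungs are spaced 258 mm apart (underside to underside).


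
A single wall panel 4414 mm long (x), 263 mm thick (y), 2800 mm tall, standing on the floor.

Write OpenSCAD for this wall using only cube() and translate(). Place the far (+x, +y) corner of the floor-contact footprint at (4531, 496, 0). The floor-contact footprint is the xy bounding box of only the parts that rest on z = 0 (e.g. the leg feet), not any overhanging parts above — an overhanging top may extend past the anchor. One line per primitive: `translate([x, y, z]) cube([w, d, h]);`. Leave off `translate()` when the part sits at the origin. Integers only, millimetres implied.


translate([117, 233, 0]) cube([4414, 263, 2800]);


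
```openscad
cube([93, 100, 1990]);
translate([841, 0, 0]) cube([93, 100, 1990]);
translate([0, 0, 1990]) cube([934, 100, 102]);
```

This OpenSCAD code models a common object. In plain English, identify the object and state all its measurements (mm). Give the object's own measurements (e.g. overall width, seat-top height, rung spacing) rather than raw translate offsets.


A door frame. The clear opening is 748 mm wide and 1990 mm high. Two 93 mm wide jambs, 100 mm deep, stand either side of the opening from the floor to the top of the opening. A 102 mm thick head sits across the top of both jambs, spanning the full outside width of the frame.


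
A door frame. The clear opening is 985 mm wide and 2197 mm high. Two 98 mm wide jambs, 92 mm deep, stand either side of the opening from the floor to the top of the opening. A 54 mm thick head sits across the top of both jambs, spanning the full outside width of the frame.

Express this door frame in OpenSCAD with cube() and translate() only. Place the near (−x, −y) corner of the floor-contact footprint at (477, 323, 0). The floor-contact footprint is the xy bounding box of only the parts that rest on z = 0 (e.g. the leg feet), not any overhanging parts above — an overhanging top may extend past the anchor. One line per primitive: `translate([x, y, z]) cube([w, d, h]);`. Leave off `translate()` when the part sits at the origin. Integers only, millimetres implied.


translate([477, 323, 0]) cube([98, 92, 2197]);
translate([1560, 323, 0]) cube([98, 92, 2197]);
translate([477, 323, 2197]) cube([1181, 92, 54]);
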